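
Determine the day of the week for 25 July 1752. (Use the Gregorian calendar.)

Tuesday

Doomsday rule: the anchor day for the 1700s is Sunday. For year 52: 52÷12 = 4 r 4, and 4÷4 = 1, so 4+4+1 = 9.
Sunday + 9 ≡ Tuesday — that's 1752's doomsday.
In July the doomsday date is Jul 11.
Jul 25 is 14 days after Jul 11; 14 mod 7 = 0, so Tuesday + 0 = Tuesday.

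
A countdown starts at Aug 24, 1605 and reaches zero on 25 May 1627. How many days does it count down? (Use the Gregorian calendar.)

7944

Aug 24, 1605 → Aug 24, 1606: 365 days.
Aug 24, 1606 → Aug 24, 1607: 365 days.
Aug 24, 1607 → Aug 24, 1608: 366 days (Feb 29, 1608 is in that span).
Aug 24, 1608 → Aug 24, 1609: 365 days.
Aug 24, 1609 → Aug 24, 1610: 365 days.
Aug 24, 1610 → Aug 24, 1611: 365 days.
Aug 24, 1611 → Aug 24, 1612: 366 days (Feb 29, 1612 is in that span).
Aug 24, 1612 → Aug 24, 1613: 365 days.
Aug 24, 1613 → Aug 24, 1614: 365 days.
Aug 24, 1614 → Aug 24, 1615: 365 days.
Aug 24, 1615 → Aug 24, 1616: 366 days (Feb 29, 1616 is in that span).
Aug 24, 1616 → Aug 24, 1617: 365 days.
Aug 24, 1617 → Aug 24, 1618: 365 days.
Aug 24, 1618 → Aug 24, 1619: 365 days.
Aug 24, 1619 → Aug 24, 1620: 366 days (Feb 29, 1620 is in that span).
Aug 24, 1620 → Aug 24, 1621: 365 days.
Aug 24, 1621 → Aug 24, 1622: 365 days.
Aug 24, 1622 → Aug 24, 1623: 365 days.
Aug 24, 1623 → Aug 24, 1624: 366 days (Feb 29, 1624 is in that span).
Aug 24, 1624 → Aug 24, 1625: 365 days.
Aug 24, 1625 → Aug 24, 1626: 365 days.
Aug 24, 1626 → Sep 24, 1626: 31 days (August has 31).
Sep 24, 1626 → Oct 24, 1626: 30 days (September has 30).
Oct 24, 1626 → Nov 24, 1626: 31 days (October has 31).
Nov 24, 1626 → Dec 24, 1626: 30 days (November has 30).
Dec 24, 1626 → Jan 24, 1627: 31 days (December has 31).
Jan 24, 1627 → Feb 24, 1627: 31 days (January has 31).
Feb 24, 1627 → Mar 24, 1627: 28 days (February has 28).
Mar 24, 1627 → Apr 24, 1627: 31 days (March has 31).
Apr 24, 1627 → May 24, 1627: 30 days (April has 30).
May 24, 1627 → May 25, 1627: 1 days.
Total: 7944 days.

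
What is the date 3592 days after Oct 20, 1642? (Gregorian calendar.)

+365 (one year) → Oct 20, 1643 (3227 left).
+366 (one year; includes Feb 29, 1644) → Oct 20, 1644 (2861 left).
+365 (one year) → Oct 20, 1645 (2496 left).
+365 (one year) → Oct 20, 1646 (2131 left).
+365 (one year) → Oct 20, 1647 (1766 left).
+366 (one year; includes Feb 29, 1648) → Oct 20, 1648 (1400 left).
+365 (one year) → Oct 20, 1649 (1035 left).
+365 (one year) → Oct 20, 1650 (670 left).
+365 (one year) → Oct 20, 1651 (305 left).
Oct has 31 days: +12 → Nov 1, 1651 (293 left).
Nov has 30 days: +30 → Dec 1, 1651 (263 left).
Dec has 31 days: +31 → Jan 1, 1652 (232 left).
Jan has 31 days: +31 → Feb 1, 1652 (201 left).
Feb has 29 days: +29 → Mar 1, 1652 (172 left).
Mar has 31 days: +31 → Apr 1, 1652 (141 left).
Apr has 30 days: +30 → May 1, 1652 (111 left).
May has 31 days: +31 → Jun 1, 1652 (80 left).
Jun has 30 days: +30 → Jul 1, 1652 (50 left).
Jul has 31 days: +31 → Aug 1, 1652 (19 left).
+19 → Aug 20, 1652.

August 20, 1652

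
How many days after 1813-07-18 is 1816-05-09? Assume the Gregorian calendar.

Jul 18, 1813 → Jul 18, 1814: 365 days.
Jul 18, 1814 → Jul 18, 1815: 365 days.
Jul 18, 1815 → Aug 18, 1815: 31 days (July has 31).
Aug 18, 1815 → Sep 18, 1815: 31 days (August has 31).
Sep 18, 1815 → Oct 18, 1815: 30 days (September has 30).
Oct 18, 1815 → Nov 18, 1815: 31 days (October has 31).
Nov 18, 1815 → Dec 18, 1815: 30 days (November has 30).
Dec 18, 1815 → Jan 18, 1816: 31 days (December has 31).
Jan 18, 1816 → Feb 18, 1816: 31 days (January has 31).
Feb 18, 1816 → Mar 18, 1816: 29 days (February has 29).
Mar 18, 1816 → Apr 18, 1816: 31 days (March has 31).
Apr 18, 1816 → May 9, 1816: 21 days.
Total: 1026 days.

1026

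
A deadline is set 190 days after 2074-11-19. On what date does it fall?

May 28, 2075

Nov has 30 days: +12 → Dec 1, 2074 (178 left).
Dec has 31 days: +31 → Jan 1, 2075 (147 left).
Jan has 31 days: +31 → Feb 1, 2075 (116 left).
Feb has 28 days: +28 → Mar 1, 2075 (88 left).
Mar has 31 days: +31 → Apr 1, 2075 (57 left).
Apr has 30 days: +30 → May 1, 2075 (27 left).
+27 → May 28, 2075.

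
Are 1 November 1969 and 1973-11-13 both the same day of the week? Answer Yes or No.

From Nov 1, 1969 to Nov 13, 1973 is 1473 days.
1473 mod 7 = 3, so they are different weekdays.
(Nov 1, 1969 is a Saturday; Nov 13, 1973 is a Tuesday.)

No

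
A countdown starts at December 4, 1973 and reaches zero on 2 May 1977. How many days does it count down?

Dec 4, 1973 → Dec 4, 1974: 365 days.
Dec 4, 1974 → Dec 4, 1975: 365 days.
Dec 4, 1975 → Dec 4, 1976: 366 days (Feb 29, 1976 is in that span).
Dec 4, 1976 → Jan 4, 1977: 31 days (December has 31).
Jan 4, 1977 → Feb 4, 1977: 31 days (January has 31).
Feb 4, 1977 → Mar 4, 1977: 28 days (February has 28).
Mar 4, 1977 → Apr 4, 1977: 31 days (March has 31).
Apr 4, 1977 → May 2, 1977: 28 days.
Total: 1245 days.

1245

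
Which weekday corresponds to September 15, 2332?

Doomsday rule: the anchor day for the 2300s is Wednesday. For year 32: 32÷12 = 2 r 8, and 8÷4 = 2, so 2+8+2 = 12.
Wednesday + 12 ≡ Monday — that's 2332's doomsday.
In September the doomsday date is Sep 5.
Sep 15 is 10 days after Sep 5; 10 mod 7 = 3, so Monday + 3 = Thursday.

Thursday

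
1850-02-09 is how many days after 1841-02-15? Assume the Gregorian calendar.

Feb 15, 1841 → Feb 15, 1842: 365 days.
Feb 15, 1842 → Feb 15, 1843: 365 days.
Feb 15, 1843 → Feb 15, 1844: 365 days.
Feb 15, 1844 → Feb 15, 1845: 366 days (Feb 29, 1844 is in that span).
Feb 15, 1845 → Feb 15, 1846: 365 days.
Feb 15, 1846 → Feb 15, 1847: 365 days.
Feb 15, 1847 → Feb 15, 1848: 365 days.
Feb 15, 1848 → Feb 15, 1849: 366 days (Feb 29, 1848 is in that span).
Feb 15, 1849 → Mar 15, 1849: 28 days (February has 28).
Mar 15, 1849 → Apr 15, 1849: 31 days (March has 31).
Apr 15, 1849 → May 15, 1849: 30 days (April has 30).
May 15, 1849 → Jun 15, 1849: 31 days (May has 31).
Jun 15, 1849 → Jul 15, 1849: 30 days (June has 30).
Jul 15, 1849 → Aug 15, 1849: 31 days (July has 31).
Aug 15, 1849 → Sep 15, 1849: 31 days (August has 31).
Sep 15, 1849 → Oct 15, 1849: 30 days (September has 30).
Oct 15, 1849 → Nov 15, 1849: 31 days (October has 31).
Nov 15, 1849 → Dec 15, 1849: 30 days (November has 30).
Dec 15, 1849 → Jan 15, 1850: 31 days (December has 31).
Jan 15, 1850 → Feb 9, 1850: 25 days.
Total: 3281 days.

3281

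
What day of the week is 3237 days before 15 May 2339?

Friday

May 15, 2339 is a Monday.
3237 mod 7 = 3, so 3237 days before a Monday is Monday − 3 = Friday.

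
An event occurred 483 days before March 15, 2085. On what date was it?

−365 (one year) → Mar 15, 2084 (118 left).
−15 → Feb 29, 2084 (end of Feb, 29 days; 103 left).
−29 → Jan 31, 2084 (end of Jan, 31 days; 74 left).
−31 → Dec 31, 2083 (end of Dec, 31 days; 43 left).
−31 → Nov 30, 2083 (end of Nov, 30 days; 12 left).
−12 → Nov 18, 2083.

November 18, 2083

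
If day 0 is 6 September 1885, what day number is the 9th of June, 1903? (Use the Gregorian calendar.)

6484

Sep 6, 1885 → Sep 6, 1886: 365 days.
Sep 6, 1886 → Sep 6, 1887: 365 days.
Sep 6, 1887 → Sep 6, 1888: 366 days (Feb 29, 1888 is in that span).
Sep 6, 1888 → Sep 6, 1889: 365 days.
Sep 6, 1889 → Sep 6, 1890: 365 days.
Sep 6, 1890 → Sep 6, 1891: 365 days.
Sep 6, 1891 → Sep 6, 1892: 366 days (Feb 29, 1892 is in that span).
Sep 6, 1892 → Sep 6, 1893: 365 days.
Sep 6, 1893 → Sep 6, 1894: 365 days.
Sep 6, 1894 → Sep 6, 1895: 365 days.
Sep 6, 1895 → Sep 6, 1896: 366 days (Feb 29, 1896 is in that span).
Sep 6, 1896 → Sep 6, 1897: 365 days.
Sep 6, 1897 → Sep 6, 1898: 365 days.
Sep 6, 1898 → Sep 6, 1899: 365 days.
Sep 6, 1899 → Sep 6, 1900: 365 days.
Sep 6, 1900 → Sep 6, 1901: 365 days.
Sep 6, 1901 → Sep 6, 1902: 365 days.
Sep 6, 1902 → Oct 6, 1902: 30 days (September has 30).
Oct 6, 1902 → Nov 6, 1902: 31 days (October has 31).
Nov 6, 1902 → Dec 6, 1902: 30 days (November has 30).
Dec 6, 1902 → Jan 6, 1903: 31 days (December has 31).
Jan 6, 1903 → Feb 6, 1903: 31 days (January has 31).
Feb 6, 1903 → Mar 6, 1903: 28 days (February has 28).
Mar 6, 1903 → Apr 6, 1903: 31 days (March has 31).
Apr 6, 1903 → May 6, 1903: 30 days (April has 30).
May 6, 1903 → Jun 6, 1903: 31 days (May has 31).
Jun 6, 1903 → Jun 9, 1903: 3 days.
Total: 6484 days.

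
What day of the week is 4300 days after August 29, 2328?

Aug 29, 2328 is a Wednesday.
4300 mod 7 = 2, so 4300 days after a Wednesday is Wednesday + 2 = Friday.

Friday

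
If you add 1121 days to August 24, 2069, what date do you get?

+365 (one year) → Aug 24, 2070 (756 left).
+365 (one year) → Aug 24, 2071 (391 left).
Aug has 31 days: +8 → Sep 1, 2071 (383 left).
Sep has 30 days: +30 → Oct 1, 2071 (353 left).
Oct has 31 days: +31 → Nov 1, 2071 (322 left).
Nov has 30 days: +30 → Dec 1, 2071 (292 left).
Dec has 31 days: +31 → Jan 1, 2072 (261 left).
Jan has 31 days: +31 → Feb 1, 2072 (230 left).
Feb has 29 days: +29 → Mar 1, 2072 (201 left).
Mar has 31 days: +31 → Apr 1, 2072 (170 left).
Apr has 30 days: +30 → May 1, 2072 (140 left).
May has 31 days: +31 → Jun 1, 2072 (109 left).
Jun has 30 days: +30 → Jul 1, 2072 (79 left).
Jul has 31 days: +31 → Aug 1, 2072 (48 left).
Aug has 31 days: +31 → Sep 1, 2072 (17 left).
+17 → Sep 18, 2072.

September 18, 2072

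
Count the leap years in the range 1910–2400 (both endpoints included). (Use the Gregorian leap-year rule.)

Multiples of 4 in [1910,2400]: 123.
Of those, multiples of 100: 5 (not leap unless ÷400).
Multiples of 400: 2.
Leap years = 123 − 5 + 2 = 120.

120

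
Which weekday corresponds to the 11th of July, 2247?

Doomsday rule: the anchor day for the 2200s is Friday. For year 47: 47÷12 = 3 r 11, and 11÷4 = 2, so 3+11+2 = 16.
Friday + 16 ≡ Sunday — that's 2247's doomsday.
In July the doomsday date is Jul 11.
Jul 11 is the doomsday itself: Sunday.

Sunday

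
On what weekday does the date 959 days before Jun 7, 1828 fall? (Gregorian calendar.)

Jun 7, 1828 is a Saturday.
959 mod 7 = 0, so 959 days before a Saturday is Saturday − 0 = Saturday.

Saturday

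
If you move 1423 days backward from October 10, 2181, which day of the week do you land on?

First find the weekday of Oct 10, 2181. Doomsday rule: the anchor day for the 2100s is Sunday. For year 81: 81÷12 = 6 r 9, and 9÷4 = 2, so 6+9+2 = 17.
Sunday + 17 ≡ Wednesday — that's 2181's doomsday.
In October the doomsday date is Oct 10.
Oct 10 is the doomsday itself: Wednesday.
1423 mod 7 = 2, so 1423 days before a Wednesday is Wednesday − 2 = Monday.

Monday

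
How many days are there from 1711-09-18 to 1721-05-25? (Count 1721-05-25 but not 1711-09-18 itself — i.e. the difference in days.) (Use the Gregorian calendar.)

Sep 18, 1711 → Sep 18, 1712: 366 days (Feb 29, 1712 is in that span).
Sep 18, 1712 → Sep 18, 1713: 365 days.
Sep 18, 1713 → Sep 18, 1714: 365 days.
Sep 18, 1714 → Sep 18, 1715: 365 days.
Sep 18, 1715 → Sep 18, 1716: 366 days (Feb 29, 1716 is in that span).
Sep 18, 1716 → Sep 18, 1717: 365 days.
Sep 18, 1717 → Sep 18, 1718: 365 days.
Sep 18, 1718 → Sep 18, 1719: 365 days.
Sep 18, 1719 → Sep 18, 1720: 366 days (Feb 29, 1720 is in that span).
Sep 18, 1720 → Oct 18, 1720: 30 days (September has 30).
Oct 18, 1720 → Nov 18, 1720: 31 days (October has 31).
Nov 18, 1720 → Dec 18, 1720: 30 days (November has 30).
Dec 18, 1720 → Jan 18, 1721: 31 days (December has 31).
Jan 18, 1721 → Feb 18, 1721: 31 days (January has 31).
Feb 18, 1721 → Mar 18, 1721: 28 days (February has 28).
Mar 18, 1721 → Apr 18, 1721: 31 days (March has 31).
Apr 18, 1721 → May 18, 1721: 30 days (April has 30).
May 18, 1721 → May 25, 1721: 7 days.
Total: 3537 days.

3537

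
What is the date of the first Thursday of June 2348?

June 3, 2348

June 1, 2348 is a Tuesday.
The first Thursday is therefore June 3 (2 days later).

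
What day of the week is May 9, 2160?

Friday

Doomsday rule: the anchor day for the 2100s is Sunday. For year 60: 60÷12 = 5 r 0, and 0÷4 = 0, so 5+0+0 = 5.
Sunday + 5 ≡ Friday — that's 2160's doomsday.
In May the doomsday date is May 9.
May 9 is the doomsday itself: Friday.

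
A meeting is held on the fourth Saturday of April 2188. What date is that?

April 26, 2188

April 1, 2188 is a Tuesday.
The first Saturday is therefore April 5 (4 days later).
The fourth Saturday is 5 + 3×7 = April 26.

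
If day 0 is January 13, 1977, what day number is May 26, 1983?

2324

Jan 13, 1977 → Jan 13, 1978: 365 days.
Jan 13, 1978 → Jan 13, 1979: 365 days.
Jan 13, 1979 → Jan 13, 1980: 365 days.
Jan 13, 1980 → Jan 13, 1981: 366 days (Feb 29, 1980 is in that span).
Jan 13, 1981 → Jan 13, 1982: 365 days.
Jan 13, 1982 → Jan 13, 1983: 365 days.
Jan 13, 1983 → Feb 13, 1983: 31 days (January has 31).
Feb 13, 1983 → Mar 13, 1983: 28 days (February has 28).
Mar 13, 1983 → Apr 13, 1983: 31 days (March has 31).
Apr 13, 1983 → May 13, 1983: 30 days (April has 30).
May 13, 1983 → May 26, 1983: 13 days.
Total: 2324 days.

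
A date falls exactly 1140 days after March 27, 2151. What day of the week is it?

Friday

First find the weekday of Mar 27, 2151. Doomsday rule: the anchor day for the 2100s is Sunday. For year 51: 51÷12 = 4 r 3, and 3÷4 = 0, so 4+3+0 = 7.
Sunday + 7 ≡ Sunday — that's 2151's doomsday.
In March the doomsday date is Mar 14.
Mar 27 is 13 days after Mar 14; 13 mod 7 = 6, so Sunday + 6 = Saturday.
1140 mod 7 = 6, so 1140 days after a Saturday is Saturday + 6 = Friday.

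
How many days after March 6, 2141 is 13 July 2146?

Mar 6, 2141 → Mar 6, 2142: 365 days.
Mar 6, 2142 → Mar 6, 2143: 365 days.
Mar 6, 2143 → Mar 6, 2144: 366 days (Feb 29, 2144 is in that span).
Mar 6, 2144 → Mar 6, 2145: 365 days.
Mar 6, 2145 → Mar 6, 2146: 365 days.
Mar 6, 2146 → Apr 6, 2146: 31 days (March has 31).
Apr 6, 2146 → May 6, 2146: 30 days (April has 30).
May 6, 2146 → Jun 6, 2146: 31 days (May has 31).
Jun 6, 2146 → Jul 6, 2146: 30 days (June has 30).
Jul 6, 2146 → Jul 13, 2146: 7 days.
Total: 1955 days.

1955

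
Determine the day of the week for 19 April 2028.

Wednesday

Doomsday rule: the anchor day for the 2000s is Tuesday. For year 28: 28÷12 = 2 r 4, and 4÷4 = 1, so 2+4+1 = 7.
Tuesday + 7 ≡ Tuesday — that's 2028's doomsday.
In April the doomsday date is Apr 4.
Apr 19 is 15 days after Apr 4; 15 mod 7 = 1, so Tuesday + 1 = Wednesday.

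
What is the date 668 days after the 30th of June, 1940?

April 29, 1942

+365 (one year) → Jun 30, 1941 (303 left).
Jun has 30 days: +1 → Jul 1, 1941 (302 left).
Jul has 31 days: +31 → Aug 1, 1941 (271 left).
Aug has 31 days: +31 → Sep 1, 1941 (240 left).
Sep has 30 days: +30 → Oct 1, 1941 (210 left).
Oct has 31 days: +31 → Nov 1, 1941 (179 left).
Nov has 30 days: +30 → Dec 1, 1941 (149 left).
Dec has 31 days: +31 → Jan 1, 1942 (118 left).
Jan has 31 days: +31 → Feb 1, 1942 (87 left).
Feb has 28 days: +28 → Mar 1, 1942 (59 left).
Mar has 31 days: +31 → Apr 1, 1942 (28 left).
+28 → Apr 29, 1942.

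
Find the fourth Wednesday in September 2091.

September 26, 2091

September 1, 2091 is a Saturday.
The first Wednesday is therefore September 5 (4 days later).
The fourth Wednesday is 5 + 3×7 = September 26.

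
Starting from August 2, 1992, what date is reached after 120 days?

Aug has 31 days: +30 → Sep 1, 1992 (90 left).
Sep has 30 days: +30 → Oct 1, 1992 (60 left).
Oct has 31 days: +31 → Nov 1, 1992 (29 left).
+29 → Nov 30, 1992.

November 30, 1992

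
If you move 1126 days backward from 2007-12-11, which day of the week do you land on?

Dec 11, 2007 is a Tuesday.
1126 mod 7 = 6, so 1126 days before a Tuesday is Tuesday − 6 = Wednesday.

Wednesday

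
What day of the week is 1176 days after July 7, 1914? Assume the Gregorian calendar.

Tuesday

First find the weekday of Jul 7, 1914. Doomsday rule: the anchor day for the 1900s is Wednesday. For year 14: 14÷12 = 1 r 2, and 2÷4 = 0, so 1+2+0 = 3.
Wednesday + 3 ≡ Saturday — that's 1914's doomsday.
In July the doomsday date is Jul 11.
Jul 7 is 4 days before Jul 11; 4 mod 7 = 4, so Saturday − 4 = Tuesday.
1176 mod 7 = 0, so 1176 days after a Tuesday is Tuesday + 0 = Tuesday.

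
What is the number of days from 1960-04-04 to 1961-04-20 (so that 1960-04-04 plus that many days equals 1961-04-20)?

Apr 4, 1960 → May 4, 1960: 30 days (April has 30).
May 4, 1960 → Jun 4, 1960: 31 days (May has 31).
Jun 4, 1960 → Jul 4, 1960: 30 days (June has 30).
Jul 4, 1960 → Aug 4, 1960: 31 days (July has 31).
Aug 4, 1960 → Sep 4, 1960: 31 days (August has 31).
Sep 4, 1960 → Oct 4, 1960: 30 days (September has 30).
Oct 4, 1960 → Nov 4, 1960: 31 days (October has 31).
Nov 4, 1960 → Dec 4, 1960: 30 days (November has 30).
Dec 4, 1960 → Jan 4, 1961: 31 days (December has 31).
Jan 4, 1961 → Feb 4, 1961: 31 days (January has 31).
Feb 4, 1961 → Mar 4, 1961: 28 days (February has 28).
Mar 4, 1961 → Apr 4, 1961: 31 days (March has 31).
Apr 4, 1961 → Apr 20, 1961: 16 days.
Total: 381 days.

381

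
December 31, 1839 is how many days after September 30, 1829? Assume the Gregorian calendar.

Sep 30, 1829 → Sep 30, 1830: 365 days.
Sep 30, 1830 → Sep 30, 1831: 365 days.
Sep 30, 1831 → Sep 30, 1832: 366 days (Feb 29, 1832 is in that span).
Sep 30, 1832 → Sep 30, 1833: 365 days.
Sep 30, 1833 → Sep 30, 1834: 365 days.
Sep 30, 1834 → Sep 30, 1835: 365 days.
Sep 30, 1835 → Sep 30, 1836: 366 days (Feb 29, 1836 is in that span).
Sep 30, 1836 → Sep 30, 1837: 365 days.
Sep 30, 1837 → Sep 30, 1838: 365 days.
Sep 30, 1838 → Sep 30, 1839: 365 days.
Sep 30, 1839 → Oct 30, 1839: 30 days (September has 30).
Oct 30, 1839 → Nov 30, 1839: 31 days (October has 31).
Nov 30, 1839 → Dec 30, 1839: 30 days (November has 30).
Dec 30, 1839 → Dec 31, 1839: 1 days.
Total: 3744 days.

3744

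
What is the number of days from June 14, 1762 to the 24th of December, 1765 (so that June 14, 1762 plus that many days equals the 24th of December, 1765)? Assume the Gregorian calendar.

1289

Jun 14, 1762 → Jun 14, 1763: 365 days.
Jun 14, 1763 → Jun 14, 1764: 366 days (Feb 29, 1764 is in that span).
Jun 14, 1764 → Jun 14, 1765: 365 days.
Jun 14, 1765 → Jul 14, 1765: 30 days (June has 30).
Jul 14, 1765 → Aug 14, 1765: 31 days (July has 31).
Aug 14, 1765 → Sep 14, 1765: 31 days (August has 31).
Sep 14, 1765 → Oct 14, 1765: 30 days (September has 30).
Oct 14, 1765 → Nov 14, 1765: 31 days (October has 31).
Nov 14, 1765 → Dec 14, 1765: 30 days (November has 30).
Dec 14, 1765 → Dec 24, 1765: 10 days.
Total: 1289 days.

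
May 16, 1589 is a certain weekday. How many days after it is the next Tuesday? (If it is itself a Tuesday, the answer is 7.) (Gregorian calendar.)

May 16, 1589 is a Tuesday.
From Tuesday to the next Tuesday is 7 days.

7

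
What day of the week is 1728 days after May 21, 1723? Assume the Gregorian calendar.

Thursday

First find the weekday of May 21, 1723. Doomsday rule: the anchor day for the 1700s is Sunday. For year 23: 23÷12 = 1 r 11, and 11÷4 = 2, so 1+11+2 = 14.
Sunday + 14 ≡ Sunday — that's 1723's doomsday.
In May the doomsday date is May 9.
May 21 is 12 days after May 9; 12 mod 7 = 5, so Sunday + 5 = Friday.
1728 mod 7 = 6, so 1728 days after a Friday is Friday + 6 = Thursday.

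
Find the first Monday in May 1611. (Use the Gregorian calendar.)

May 1, 1611 is a Sunday.
The first Monday is therefore May 2 (1 days later).

May 2, 1611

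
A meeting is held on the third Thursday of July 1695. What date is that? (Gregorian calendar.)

July 21, 1695

July 1, 1695 is a Friday.
The first Thursday is therefore July 7 (6 days later).
The third Thursday is 7 + 2×7 = July 21.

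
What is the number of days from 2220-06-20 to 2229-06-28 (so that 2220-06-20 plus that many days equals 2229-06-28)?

Jun 20, 2220 → Jun 20, 2221: 365 days.
Jun 20, 2221 → Jun 20, 2222: 365 days.
Jun 20, 2222 → Jun 20, 2223: 365 days.
Jun 20, 2223 → Jun 20, 2224: 366 days (Feb 29, 2224 is in that span).
Jun 20, 2224 → Jun 20, 2225: 365 days.
Jun 20, 2225 → Jun 20, 2226: 365 days.
Jun 20, 2226 → Jun 20, 2227: 365 days.
Jun 20, 2227 → Jun 20, 2228: 366 days (Feb 29, 2228 is in that span).
Jun 20, 2228 → Jul 20, 2228: 30 days (June has 30).
Jul 20, 2228 → Aug 20, 2228: 31 days (July has 31).
Aug 20, 2228 → Sep 20, 2228: 31 days (August has 31).
Sep 20, 2228 → Oct 20, 2228: 30 days (September has 30).
Oct 20, 2228 → Nov 20, 2228: 31 days (October has 31).
Nov 20, 2228 → Dec 20, 2228: 30 days (November has 30).
Dec 20, 2228 → Jan 20, 2229: 31 days (December has 31).
Jan 20, 2229 → Feb 20, 2229: 31 days (January has 31).
Feb 20, 2229 → Mar 20, 2229: 28 days (February has 28).
Mar 20, 2229 → Apr 20, 2229: 31 days (March has 31).
Apr 20, 2229 → May 20, 2229: 30 days (April has 30).
May 20, 2229 → Jun 20, 2229: 31 days (May has 31).
Jun 20, 2229 → Jun 28, 2229: 8 days.
Total: 3295 days.

3295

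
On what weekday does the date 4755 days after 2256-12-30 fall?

Dec 30, 2256 is a Tuesday.
4755 mod 7 = 2, so 4755 days after a Tuesday is Tuesday + 2 = Thursday.

Thursday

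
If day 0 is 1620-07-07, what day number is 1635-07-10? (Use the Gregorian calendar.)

Jul 7, 1620 → Jul 7, 1621: 365 days.
Jul 7, 1621 → Jul 7, 1622: 365 days.
Jul 7, 1622 → Jul 7, 1623: 365 days.
Jul 7, 1623 → Jul 7, 1624: 366 days (Feb 29, 1624 is in that span).
Jul 7, 1624 → Jul 7, 1625: 365 days.
Jul 7, 1625 → Jul 7, 1626: 365 days.
Jul 7, 1626 → Jul 7, 1627: 365 days.
Jul 7, 1627 → Jul 7, 1628: 366 days (Feb 29, 1628 is in that span).
Jul 7, 1628 → Jul 7, 1629: 365 days.
Jul 7, 1629 → Jul 7, 1630: 365 days.
Jul 7, 1630 → Jul 7, 1631: 365 days.
Jul 7, 1631 → Jul 7, 1632: 366 days (Feb 29, 1632 is in that span).
Jul 7, 1632 → Jul 7, 1633: 365 days.
Jul 7, 1633 → Jul 7, 1634: 365 days.
Jul 7, 1634 → Aug 7, 1634: 31 days (July has 31).
Aug 7, 1634 → Sep 7, 1634: 31 days (August has 31).
Sep 7, 1634 → Oct 7, 1634: 30 days (September has 30).
Oct 7, 1634 → Nov 7, 1634: 31 days (October has 31).
Nov 7, 1634 → Dec 7, 1634: 30 days (November has 30).
Dec 7, 1634 → Jan 7, 1635: 31 days (December has 31).
Jan 7, 1635 → Feb 7, 1635: 31 days (January has 31).
Feb 7, 1635 → Mar 7, 1635: 28 days (February has 28).
Mar 7, 1635 → Apr 7, 1635: 31 days (March has 31).
Apr 7, 1635 → May 7, 1635: 30 days (April has 30).
May 7, 1635 → Jun 7, 1635: 31 days (May has 31).
Jun 7, 1635 → Jul 7, 1635: 30 days (June has 30).
Jul 7, 1635 → Jul 10, 1635: 3 days.
Total: 5481 days.

5481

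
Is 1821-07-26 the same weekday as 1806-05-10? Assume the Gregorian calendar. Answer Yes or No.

From May 10, 1806 to Jul 26, 1821 is 5556 days.
5556 mod 7 = 5, so they are different weekdays.
(May 10, 1806 is a Saturday; Jul 26, 1821 is a Thursday.)

No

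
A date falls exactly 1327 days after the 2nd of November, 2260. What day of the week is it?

Tuesday

Nov 2, 2260 is a Friday.
1327 mod 7 = 4, so 1327 days after a Friday is Friday + 4 = Tuesday.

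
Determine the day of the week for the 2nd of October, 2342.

Friday

Doomsday rule: the anchor day for the 2300s is Wednesday. For year 42: 42÷12 = 3 r 6, and 6÷4 = 1, so 3+6+1 = 10.
Wednesday + 10 ≡ Saturday — that's 2342's doomsday.
In October the doomsday date is Oct 10.
Oct 2 is 8 days before Oct 10; 8 mod 7 = 1, so Saturday − 1 = Friday.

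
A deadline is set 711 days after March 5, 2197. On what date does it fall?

+365 (one year) → Mar 5, 2198 (346 left).
Mar has 31 days: +27 → Apr 1, 2198 (319 left).
Apr has 30 days: +30 → May 1, 2198 (289 left).
May has 31 days: +31 → Jun 1, 2198 (258 left).
Jun has 30 days: +30 → Jul 1, 2198 (228 left).
Jul has 31 days: +31 → Aug 1, 2198 (197 left).
Aug has 31 days: +31 → Sep 1, 2198 (166 left).
Sep has 30 days: +30 → Oct 1, 2198 (136 left).
Oct has 31 days: +31 → Nov 1, 2198 (105 left).
Nov has 30 days: +30 → Dec 1, 2198 (75 left).
Dec has 31 days: +31 → Jan 1, 2199 (44 left).
Jan has 31 days: +31 → Feb 1, 2199 (13 left).
+13 → Feb 14, 2199.

February 14, 2199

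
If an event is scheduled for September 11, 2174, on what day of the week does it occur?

Doomsday rule: the anchor day for the 2100s is Sunday. For year 74: 74÷12 = 6 r 2, and 2÷4 = 0, so 6+2+0 = 8.
Sunday + 8 ≡ Monday — that's 2174's doomsday.
In September the doomsday date is Sep 5.
Sep 11 is 6 days after Sep 5; 6 mod 7 = 6, so Monday + 6 = Sunday.

Sunday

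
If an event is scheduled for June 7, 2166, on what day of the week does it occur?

Saturday

Doomsday rule: the anchor day for the 2100s is Sunday. For year 66: 66÷12 = 5 r 6, and 6÷4 = 1, so 5+6+1 = 12.
Sunday + 12 ≡ Friday — that's 2166's doomsday.
In June the doomsday date is Jun 6.
Jun 7 is 1 day after Jun 6; 1 mod 7 = 1, so Friday + 1 = Saturday.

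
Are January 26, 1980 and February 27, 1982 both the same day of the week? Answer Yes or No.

From Jan 26, 1980 to Feb 27, 1982 is 763 days.
763 mod 7 = 0, so they are the same weekday.
(Jan 26, 1980 is a Saturday; Feb 27, 1982 is a Saturday.)

Yes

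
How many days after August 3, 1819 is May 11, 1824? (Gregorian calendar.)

Aug 3, 1819 → Aug 3, 1820: 366 days (Feb 29, 1820 is in that span).
Aug 3, 1820 → Aug 3, 1821: 365 days.
Aug 3, 1821 → Aug 3, 1822: 365 days.
Aug 3, 1822 → Aug 3, 1823: 365 days.
Aug 3, 1823 → Sep 3, 1823: 31 days (August has 31).
Sep 3, 1823 → Oct 3, 1823: 30 days (September has 30).
Oct 3, 1823 → Nov 3, 1823: 31 days (October has 31).
Nov 3, 1823 → Dec 3, 1823: 30 days (November has 30).
Dec 3, 1823 → Jan 3, 1824: 31 days (December has 31).
Jan 3, 1824 → Feb 3, 1824: 31 days (January has 31).
Feb 3, 1824 → Mar 3, 1824: 29 days (February has 29).
Mar 3, 1824 → Apr 3, 1824: 31 days (March has 31).
Apr 3, 1824 → May 3, 1824: 30 days (April has 30).
May 3, 1824 → May 11, 1824: 8 days.
Total: 1743 days.

1743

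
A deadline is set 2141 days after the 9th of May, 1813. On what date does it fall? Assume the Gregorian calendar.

March 20, 1819

+365 (one year) → May 9, 1814 (1776 left).
+365 (one year) → May 9, 1815 (1411 left).
+366 (one year; includes Feb 29, 1816) → May 9, 1816 (1045 left).
+365 (one year) → May 9, 1817 (680 left).
+365 (one year) → May 9, 1818 (315 left).
May has 31 days: +23 → Jun 1, 1818 (292 left).
Jun has 30 days: +30 → Jul 1, 1818 (262 left).
Jul has 31 days: +31 → Aug 1, 1818 (231 left).
Aug has 31 days: +31 → Sep 1, 1818 (200 left).
Sep has 30 days: +30 → Oct 1, 1818 (170 left).
Oct has 31 days: +31 → Nov 1, 1818 (139 left).
Nov has 30 days: +30 → Dec 1, 1818 (109 left).
Dec has 31 days: +31 → Jan 1, 1819 (78 left).
Jan has 31 days: +31 → Feb 1, 1819 (47 left).
Feb has 28 days: +28 → Mar 1, 1819 (19 left).
+19 → Mar 20, 1819.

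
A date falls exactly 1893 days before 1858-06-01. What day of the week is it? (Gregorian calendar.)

Saturday

Jun 1, 1858 is a Tuesday.
1893 mod 7 = 3, so 1893 days before a Tuesday is Tuesday − 3 = Saturday.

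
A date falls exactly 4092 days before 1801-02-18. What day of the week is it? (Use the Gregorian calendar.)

Saturday

First find the weekday of Feb 18, 1801. Doomsday rule: the anchor day for the 1800s is Friday. For year 01: 1÷12 = 0 r 1, and 1÷4 = 0, so 0+1+0 = 1.
Friday + 1 ≡ Saturday — that's 1801's doomsday.
In February the doomsday date is Feb 28 (1801 is not a leap year).
Feb 18 is 10 days before Feb 28; 10 mod 7 = 3, so Saturday − 3 = Wednesday.
4092 mod 7 = 4, so 4092 days before a Wednesday is Wednesday − 4 = Saturday.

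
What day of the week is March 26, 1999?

Friday

Doomsday rule: the anchor day for the 1900s is Wednesday. For year 99: 99÷12 = 8 r 3, and 3÷4 = 0, so 8+3+0 = 11.
Wednesday + 11 ≡ Sunday — that's 1999's doomsday.
In March the doomsday date is Mar 14.
Mar 26 is 12 days after Mar 14; 12 mod 7 = 5, so Sunday + 5 = Friday.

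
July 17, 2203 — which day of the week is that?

Doomsday rule: the anchor day for the 2200s is Friday. For year 03: 3÷12 = 0 r 3, and 3÷4 = 0, so 0+3+0 = 3.
Friday + 3 ≡ Monday — that's 2203's doomsday.
In July the doomsday date is Jul 11.
Jul 17 is 6 days after Jul 11; 6 mod 7 = 6, so Monday + 6 = Sunday.

Sunday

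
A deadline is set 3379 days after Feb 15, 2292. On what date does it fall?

May 18, 2301

+366 (one year; includes Feb 29, 2292) → Feb 15, 2293 (3013 left).
+365 (one year) → Feb 15, 2294 (2648 left).
+365 (one year) → Feb 15, 2295 (2283 left).
+365 (one year) → Feb 15, 2296 (1918 left).
+366 (one year; includes Feb 29, 2296) → Feb 15, 2297 (1552 left).
+365 (one year) → Feb 15, 2298 (1187 left).
+365 (one year) → Feb 15, 2299 (822 left).
+365 (one year) → Feb 15, 2300 (457 left).
+365 (one year) → Feb 15, 2301 (92 left).
Feb has 28 days: +14 → Mar 1, 2301 (78 left).
Mar has 31 days: +31 → Apr 1, 2301 (47 left).
Apr has 30 days: +30 → May 1, 2301 (17 left).
+17 → May 18, 2301.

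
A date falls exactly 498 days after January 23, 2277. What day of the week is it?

Wednesday

First find the weekday of Jan 23, 2277. Doomsday rule: the anchor day for the 2200s is Friday. For year 77: 77÷12 = 6 r 5, and 5÷4 = 1, so 6+5+1 = 12.
Friday + 12 ≡ Wednesday — that's 2277's doomsday.
In January the doomsday date is Jan 3 (2277 is not a leap year).
Jan 23 is 20 days after Jan 3; 20 mod 7 = 6, so Wednesday + 6 = Tuesday.
498 mod 7 = 1, so 498 days after a Tuesday is Tuesday + 1 = Wednesday.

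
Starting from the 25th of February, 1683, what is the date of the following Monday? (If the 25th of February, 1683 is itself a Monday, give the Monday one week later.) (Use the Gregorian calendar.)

Feb 25, 1683 is a Thursday.
From Thursday to the next Monday is 4 days.
Feb 25, 1683 + 4 = Mar 1, 1683.

March 1, 1683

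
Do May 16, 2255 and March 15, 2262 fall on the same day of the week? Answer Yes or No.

From May 16, 2255 to Mar 15, 2262 is 2495 days.
2495 mod 7 = 3, so they are different weekdays.
(May 16, 2255 is a Wednesday; Mar 15, 2262 is a Saturday.)

No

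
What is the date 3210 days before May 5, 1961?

July 21, 1952

−365 (one year) → May 5, 1960 (2845 left).
−366 (one year; includes Feb 29, 1960) → May 5, 1959 (2479 left).
−365 (one year) → May 5, 1958 (2114 left).
−365 (one year) → May 5, 1957 (1749 left).
−365 (one year) → May 5, 1956 (1384 left).
−366 (one year; includes Feb 29, 1956) → May 5, 1955 (1018 left).
−365 (one year) → May 5, 1954 (653 left).
−365 (one year) → May 5, 1953 (288 left).
−5 → Apr 30, 1953 (end of Apr, 30 days; 283 left).
−30 → Mar 31, 1953 (end of Mar, 31 days; 253 left).
−31 → Feb 28, 1953 (end of Feb, 28 days; 222 left).
−28 → Jan 31, 1953 (end of Jan, 31 days; 194 left).
−31 → Dec 31, 1952 (end of Dec, 31 days; 163 left).
−31 → Nov 30, 1952 (end of Nov, 30 days; 132 left).
−30 → Oct 31, 1952 (end of Oct, 31 days; 102 left).
−31 → Sep 30, 1952 (end of Sep, 30 days; 71 left).
−30 → Aug 31, 1952 (end of Aug, 31 days; 41 left).
−31 → Jul 31, 1952 (end of Jul, 31 days; 10 left).
−10 → Jul 21, 1952.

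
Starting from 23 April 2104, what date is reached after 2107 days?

January 29, 2110

+365 (one year) → Apr 23, 2105 (1742 left).
+365 (one year) → Apr 23, 2106 (1377 left).
+365 (one year) → Apr 23, 2107 (1012 left).
+366 (one year; includes Feb 29, 2108) → Apr 23, 2108 (646 left).
+365 (one year) → Apr 23, 2109 (281 left).
Apr has 30 days: +8 → May 1, 2109 (273 left).
May has 31 days: +31 → Jun 1, 2109 (242 left).
Jun has 30 days: +30 → Jul 1, 2109 (212 left).
Jul has 31 days: +31 → Aug 1, 2109 (181 left).
Aug has 31 days: +31 → Sep 1, 2109 (150 left).
Sep has 30 days: +30 → Oct 1, 2109 (120 left).
Oct has 31 days: +31 → Nov 1, 2109 (89 left).
Nov has 30 days: +30 → Dec 1, 2109 (59 left).
Dec has 31 days: +31 → Jan 1, 2110 (28 left).
+28 → Jan 29, 2110.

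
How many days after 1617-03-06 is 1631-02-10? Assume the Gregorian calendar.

Mar 6, 1617 → Mar 6, 1618: 365 days.
Mar 6, 1618 → Mar 6, 1619: 365 days.
Mar 6, 1619 → Mar 6, 1620: 366 days (Feb 29, 1620 is in that span).
Mar 6, 1620 → Mar 6, 1621: 365 days.
Mar 6, 1621 → Mar 6, 1622: 365 days.
Mar 6, 1622 → Mar 6, 1623: 365 days.
Mar 6, 1623 → Mar 6, 1624: 366 days (Feb 29, 1624 is in that span).
Mar 6, 1624 → Mar 6, 1625: 365 days.
Mar 6, 1625 → Mar 6, 1626: 365 days.
Mar 6, 1626 → Mar 6, 1627: 365 days.
Mar 6, 1627 → Mar 6, 1628: 366 days (Feb 29, 1628 is in that span).
Mar 6, 1628 → Mar 6, 1629: 365 days.
Mar 6, 1629 → Mar 6, 1630: 365 days.
Mar 6, 1630 → Apr 6, 1630: 31 days (March has 31).
Apr 6, 1630 → May 6, 1630: 30 days (April has 30).
May 6, 1630 → Jun 6, 1630: 31 days (May has 31).
Jun 6, 1630 → Jul 6, 1630: 30 days (June has 30).
Jul 6, 1630 → Aug 6, 1630: 31 days (July has 31).
Aug 6, 1630 → Sep 6, 1630: 31 days (August has 31).
Sep 6, 1630 → Oct 6, 1630: 30 days (September has 30).
Oct 6, 1630 → Nov 6, 1630: 31 days (October has 31).
Nov 6, 1630 → Dec 6, 1630: 30 days (November has 30).
Dec 6, 1630 → Jan 6, 1631: 31 days (December has 31).
Jan 6, 1631 → Feb 6, 1631: 31 days (January has 31).
Feb 6, 1631 → Feb 10, 1631: 4 days.
Total: 5089 days.

5089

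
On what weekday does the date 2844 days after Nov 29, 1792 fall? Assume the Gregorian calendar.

First find the weekday of Nov 29, 1792. Doomsday rule: the anchor day for the 1700s is Sunday. For year 92: 92÷12 = 7 r 8, and 8÷4 = 2, so 7+8+2 = 17.
Sunday + 17 ≡ Wednesday — that's 1792's doomsday.
In November the doomsday date is Nov 7.
Nov 29 is 22 days after Nov 7; 22 mod 7 = 1, so Wednesday + 1 = Thursday.
2844 mod 7 = 2, so 2844 days after a Thursday is Thursday + 2 = Saturday.

Saturday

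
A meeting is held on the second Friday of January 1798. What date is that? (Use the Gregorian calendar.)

January 12, 1798

January 1, 1798 is a Monday.
The first Friday is therefore January 5 (4 days later).
The second Friday is 5 + 1×7 = January 12.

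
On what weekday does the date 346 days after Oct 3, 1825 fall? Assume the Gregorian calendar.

Thursday

First find the weekday of Oct 3, 1825. Doomsday rule: the anchor day for the 1800s is Friday. For year 25: 25÷12 = 2 r 1, and 1÷4 = 0, so 2+1+0 = 3.
Friday + 3 ≡ Monday — that's 1825's doomsday.
In October the doomsday date is Oct 10.
Oct 3 is 7 days before Oct 10; 7 mod 7 = 0, so Monday − 0 = Monday.
346 mod 7 = 3, so 346 days after a Monday is Monday + 3 = Thursday.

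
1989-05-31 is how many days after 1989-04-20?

Apr 20, 1989 → May 20, 1989: 30 days (April has 30).
May 20, 1989 → May 31, 1989: 11 days.
Total: 41 days.

41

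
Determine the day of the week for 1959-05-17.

Sunday

Doomsday rule: the anchor day for the 1900s is Wednesday. For year 59: 59÷12 = 4 r 11, and 11÷4 = 2, so 4+11+2 = 17.
Wednesday + 17 ≡ Saturday — that's 1959's doomsday.
In May the doomsday date is May 9.
May 17 is 8 days after May 9; 8 mod 7 = 1, so Saturday + 1 = Sunday.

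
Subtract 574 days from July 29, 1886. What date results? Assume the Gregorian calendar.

January 1, 1885

−365 (one year) → Jul 29, 1885 (209 left).
−29 → Jun 30, 1885 (end of Jun, 30 days; 180 left).
−30 → May 31, 1885 (end of May, 31 days; 150 left).
−31 → Apr 30, 1885 (end of Apr, 30 days; 119 left).
−30 → Mar 31, 1885 (end of Mar, 31 days; 89 left).
−31 → Feb 28, 1885 (end of Feb, 28 days; 58 left).
−28 → Jan 31, 1885 (end of Jan, 31 days; 30 left).
−30 → Jan 1, 1885.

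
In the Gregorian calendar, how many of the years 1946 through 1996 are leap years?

Multiples of 4 in [1946,1996]: 13.
Of those, multiples of 100: 0 (not leap unless ÷400).
Multiples of 400: 0.
Leap years = 13 − 0 + 0 = 13.

13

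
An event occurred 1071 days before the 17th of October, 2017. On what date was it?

November 11, 2014

−365 (one year) → Oct 17, 2016 (706 left).
−366 (one year; includes Feb 29, 2016) → Oct 17, 2015 (340 left).
−17 → Sep 30, 2015 (end of Sep, 30 days; 323 left).
−30 → Aug 31, 2015 (end of Aug, 31 days; 293 left).
−31 → Jul 31, 2015 (end of Jul, 31 days; 262 left).
−31 → Jun 30, 2015 (end of Jun, 30 days; 231 left).
−30 → May 31, 2015 (end of May, 31 days; 201 left).
−31 → Apr 30, 2015 (end of Apr, 30 days; 170 left).
−30 → Mar 31, 2015 (end of Mar, 31 days; 140 left).
−31 → Feb 28, 2015 (end of Feb, 28 days; 109 left).
−28 → Jan 31, 2015 (end of Jan, 31 days; 81 left).
−31 → Dec 31, 2014 (end of Dec, 31 days; 50 left).
−31 → Nov 30, 2014 (end of Nov, 30 days; 19 left).
−19 → Nov 11, 2014.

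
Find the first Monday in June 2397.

June 2, 2397

June 1, 2397 is a Sunday.
The first Monday is therefore June 2 (1 days later).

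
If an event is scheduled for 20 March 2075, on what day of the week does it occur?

January 1, 2075 is a Tuesday.
Jan 1, 2075 → Feb 1, 2075: 31 days (January has 31).
Feb 1, 2075 → Mar 1, 2075: 28 days (February has 28).
Mar 1, 2075 → Mar 20, 2075: 19 days.
Total: 78 days.
78 mod 7 = 1, so Tuesday + 1 = Wednesday.

Wednesday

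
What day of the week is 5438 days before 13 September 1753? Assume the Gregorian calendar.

Sep 13, 1753 is a Thursday.
5438 mod 7 = 6, so 5438 days before a Thursday is Thursday − 6 = Friday.

Friday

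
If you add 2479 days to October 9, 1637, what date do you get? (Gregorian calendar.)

July 23, 1644

+365 (one year) → Oct 9, 1638 (2114 left).
+365 (one year) → Oct 9, 1639 (1749 left).
+366 (one year; includes Feb 29, 1640) → Oct 9, 1640 (1383 left).
+365 (one year) → Oct 9, 1641 (1018 left).
+365 (one year) → Oct 9, 1642 (653 left).
+365 (one year) → Oct 9, 1643 (288 left).
Oct has 31 days: +23 → Nov 1, 1643 (265 left).
Nov has 30 days: +30 → Dec 1, 1643 (235 left).
Dec has 31 days: +31 → Jan 1, 1644 (204 left).
Jan has 31 days: +31 → Feb 1, 1644 (173 left).
Feb has 29 days: +29 → Mar 1, 1644 (144 left).
Mar has 31 days: +31 → Apr 1, 1644 (113 left).
Apr has 30 days: +30 → May 1, 1644 (83 left).
May has 31 days: +31 → Jun 1, 1644 (52 left).
Jun has 30 days: +30 → Jul 1, 1644 (22 left).
+22 → Jul 23, 1644.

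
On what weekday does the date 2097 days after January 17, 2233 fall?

Jan 17, 2233 is a Thursday.
2097 mod 7 = 4, so 2097 days after a Thursday is Thursday + 4 = Monday.

Monday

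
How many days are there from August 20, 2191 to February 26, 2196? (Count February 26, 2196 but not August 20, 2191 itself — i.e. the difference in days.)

Aug 20, 2191 → Aug 20, 2192: 366 days (Feb 29, 2192 is in that span).
Aug 20, 2192 → Aug 20, 2193: 365 days.
Aug 20, 2193 → Aug 20, 2194: 365 days.
Aug 20, 2194 → Aug 20, 2195: 365 days.
Aug 20, 2195 → Sep 20, 2195: 31 days (August has 31).
Sep 20, 2195 → Oct 20, 2195: 30 days (September has 30).
Oct 20, 2195 → Nov 20, 2195: 31 days (October has 31).
Nov 20, 2195 → Dec 20, 2195: 30 days (November has 30).
Dec 20, 2195 → Jan 20, 2196: 31 days (December has 31).
Jan 20, 2196 → Feb 20, 2196: 31 days (January has 31).
Feb 20, 2196 → Feb 26, 2196: 6 days.
Total: 1651 days.

1651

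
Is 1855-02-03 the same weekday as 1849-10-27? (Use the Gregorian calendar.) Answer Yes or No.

From Oct 27, 1849 to Feb 3, 1855 is 1925 days.
1925 mod 7 = 0, so they are the same weekday.
(Oct 27, 1849 is a Saturday; Feb 3, 1855 is a Saturday.)

Yes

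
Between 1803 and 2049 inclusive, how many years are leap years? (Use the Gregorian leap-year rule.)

Multiples of 4 in [1803,2049]: 62.
Of those, multiples of 100: 2 (not leap unless ÷400).
Multiples of 400: 1.
Leap years = 62 − 2 + 1 = 61.

61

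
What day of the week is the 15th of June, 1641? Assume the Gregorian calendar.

Saturday

Doomsday rule: the anchor day for the 1600s is Tuesday. For year 41: 41÷12 = 3 r 5, and 5÷4 = 1, so 3+5+1 = 9.
Tuesday + 9 ≡ Thursday — that's 1641's doomsday.
In June the doomsday date is Jun 6.
Jun 15 is 9 days after Jun 6; 9 mod 7 = 2, so Thursday + 2 = Saturday.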